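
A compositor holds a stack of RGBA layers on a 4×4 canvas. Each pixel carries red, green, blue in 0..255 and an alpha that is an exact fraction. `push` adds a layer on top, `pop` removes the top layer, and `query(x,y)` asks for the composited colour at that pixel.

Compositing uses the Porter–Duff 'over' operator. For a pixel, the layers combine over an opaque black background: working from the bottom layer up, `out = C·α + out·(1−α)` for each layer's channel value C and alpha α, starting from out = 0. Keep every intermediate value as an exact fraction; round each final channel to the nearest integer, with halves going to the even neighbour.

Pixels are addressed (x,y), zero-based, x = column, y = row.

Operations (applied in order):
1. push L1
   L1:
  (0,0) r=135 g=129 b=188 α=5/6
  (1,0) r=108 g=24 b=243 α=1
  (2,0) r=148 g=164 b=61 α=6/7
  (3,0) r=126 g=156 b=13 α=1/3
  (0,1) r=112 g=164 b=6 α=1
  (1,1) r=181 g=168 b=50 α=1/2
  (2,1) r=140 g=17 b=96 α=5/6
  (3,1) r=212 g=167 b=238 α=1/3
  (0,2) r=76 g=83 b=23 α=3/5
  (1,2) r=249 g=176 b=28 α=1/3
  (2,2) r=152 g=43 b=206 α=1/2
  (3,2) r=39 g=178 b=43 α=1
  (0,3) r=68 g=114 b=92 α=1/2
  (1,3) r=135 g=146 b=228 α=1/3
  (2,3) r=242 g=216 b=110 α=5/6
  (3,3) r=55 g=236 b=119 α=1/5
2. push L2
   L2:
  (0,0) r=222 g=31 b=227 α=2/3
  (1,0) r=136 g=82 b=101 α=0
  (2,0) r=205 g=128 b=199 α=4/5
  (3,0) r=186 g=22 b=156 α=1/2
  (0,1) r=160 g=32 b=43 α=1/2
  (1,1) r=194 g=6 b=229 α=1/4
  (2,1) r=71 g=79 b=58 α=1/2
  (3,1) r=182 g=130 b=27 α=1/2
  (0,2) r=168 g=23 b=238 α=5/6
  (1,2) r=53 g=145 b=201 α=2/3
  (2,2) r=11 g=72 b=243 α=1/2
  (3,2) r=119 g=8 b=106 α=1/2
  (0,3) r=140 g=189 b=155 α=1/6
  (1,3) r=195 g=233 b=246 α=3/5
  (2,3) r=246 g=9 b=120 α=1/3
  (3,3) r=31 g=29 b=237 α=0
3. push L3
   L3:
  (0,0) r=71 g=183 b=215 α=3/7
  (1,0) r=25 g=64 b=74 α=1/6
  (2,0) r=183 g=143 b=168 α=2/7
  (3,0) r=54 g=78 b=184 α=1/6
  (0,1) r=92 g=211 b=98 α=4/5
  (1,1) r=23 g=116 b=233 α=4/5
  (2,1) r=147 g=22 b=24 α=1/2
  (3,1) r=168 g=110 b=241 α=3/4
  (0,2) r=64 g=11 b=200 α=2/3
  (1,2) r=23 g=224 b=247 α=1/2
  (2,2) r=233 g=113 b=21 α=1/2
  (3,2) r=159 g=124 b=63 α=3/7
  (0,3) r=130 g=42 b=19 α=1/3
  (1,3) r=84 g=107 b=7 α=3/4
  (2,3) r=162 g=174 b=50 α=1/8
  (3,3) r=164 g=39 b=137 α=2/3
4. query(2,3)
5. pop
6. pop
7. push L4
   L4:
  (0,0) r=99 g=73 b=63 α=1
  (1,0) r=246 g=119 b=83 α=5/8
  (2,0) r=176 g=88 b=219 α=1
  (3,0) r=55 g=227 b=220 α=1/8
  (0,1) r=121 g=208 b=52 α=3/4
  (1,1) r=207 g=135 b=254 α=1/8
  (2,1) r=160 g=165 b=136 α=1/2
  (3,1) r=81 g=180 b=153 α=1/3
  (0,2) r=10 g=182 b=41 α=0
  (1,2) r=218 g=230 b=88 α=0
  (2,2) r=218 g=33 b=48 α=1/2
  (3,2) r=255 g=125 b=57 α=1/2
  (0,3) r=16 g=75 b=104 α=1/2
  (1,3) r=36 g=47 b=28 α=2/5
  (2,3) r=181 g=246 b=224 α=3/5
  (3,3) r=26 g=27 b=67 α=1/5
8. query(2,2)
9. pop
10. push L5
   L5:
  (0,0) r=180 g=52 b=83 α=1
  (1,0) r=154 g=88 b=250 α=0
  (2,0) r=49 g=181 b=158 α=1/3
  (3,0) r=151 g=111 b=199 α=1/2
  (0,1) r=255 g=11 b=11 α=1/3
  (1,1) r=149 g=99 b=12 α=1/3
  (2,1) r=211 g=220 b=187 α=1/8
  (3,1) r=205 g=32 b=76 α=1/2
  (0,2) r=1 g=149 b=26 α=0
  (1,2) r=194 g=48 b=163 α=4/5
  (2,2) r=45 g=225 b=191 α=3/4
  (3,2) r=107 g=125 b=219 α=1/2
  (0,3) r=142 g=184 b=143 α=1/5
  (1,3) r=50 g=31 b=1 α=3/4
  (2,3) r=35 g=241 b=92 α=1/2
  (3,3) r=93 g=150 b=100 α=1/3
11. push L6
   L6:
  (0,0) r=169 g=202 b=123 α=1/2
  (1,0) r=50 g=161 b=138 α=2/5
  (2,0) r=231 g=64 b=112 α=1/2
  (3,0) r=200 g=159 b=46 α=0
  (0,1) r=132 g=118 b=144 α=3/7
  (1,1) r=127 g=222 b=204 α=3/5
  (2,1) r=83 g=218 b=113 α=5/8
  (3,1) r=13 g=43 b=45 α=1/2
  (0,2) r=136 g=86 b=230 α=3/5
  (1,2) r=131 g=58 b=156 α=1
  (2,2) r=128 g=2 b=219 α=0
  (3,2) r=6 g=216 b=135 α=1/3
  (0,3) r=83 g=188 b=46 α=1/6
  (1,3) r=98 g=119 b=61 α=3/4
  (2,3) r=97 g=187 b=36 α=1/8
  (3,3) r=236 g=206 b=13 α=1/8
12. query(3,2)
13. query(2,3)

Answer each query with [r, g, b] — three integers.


(2,3) stack=L1,L2,L3; from [0,0,0]:
+L1 (α=5/6) → [605/3, 180, 275/3]
+L2 (α=1/3) → [1948/9, 123, 910/9]
+L3 (α=1/8) → [7547/36, 1035/8, 1705/18]
→ [210, 129, 95]

(2,2) stack=L1,L4; from [0,0,0]:
+L1 (α=1/2) → [76, 43/2, 103]
+L4 (α=1/2) → [147, 109/4, 151/2]
= [147, 27, 76]

at x=3,y=2 over L1,L5,L6:
+L1 (α=1) → [39, 178, 43]
+L5 (α=1/2) → [73, 303/2, 131]
+L6 (α=1/3) → [152/3, 173, 397/3]
rounded: [51, 173, 132]

query (2,3) [L1,L5,L6] — begin 0,0,0
+L1 (α=5/6) → [605/3, 180, 275/3]
+L5 (α=1/2) → [355/3, 421/2, 551/6]
+L6 (α=1/8) → [347/3, 3321/16, 4073/48]
→ [116, 208, 85]


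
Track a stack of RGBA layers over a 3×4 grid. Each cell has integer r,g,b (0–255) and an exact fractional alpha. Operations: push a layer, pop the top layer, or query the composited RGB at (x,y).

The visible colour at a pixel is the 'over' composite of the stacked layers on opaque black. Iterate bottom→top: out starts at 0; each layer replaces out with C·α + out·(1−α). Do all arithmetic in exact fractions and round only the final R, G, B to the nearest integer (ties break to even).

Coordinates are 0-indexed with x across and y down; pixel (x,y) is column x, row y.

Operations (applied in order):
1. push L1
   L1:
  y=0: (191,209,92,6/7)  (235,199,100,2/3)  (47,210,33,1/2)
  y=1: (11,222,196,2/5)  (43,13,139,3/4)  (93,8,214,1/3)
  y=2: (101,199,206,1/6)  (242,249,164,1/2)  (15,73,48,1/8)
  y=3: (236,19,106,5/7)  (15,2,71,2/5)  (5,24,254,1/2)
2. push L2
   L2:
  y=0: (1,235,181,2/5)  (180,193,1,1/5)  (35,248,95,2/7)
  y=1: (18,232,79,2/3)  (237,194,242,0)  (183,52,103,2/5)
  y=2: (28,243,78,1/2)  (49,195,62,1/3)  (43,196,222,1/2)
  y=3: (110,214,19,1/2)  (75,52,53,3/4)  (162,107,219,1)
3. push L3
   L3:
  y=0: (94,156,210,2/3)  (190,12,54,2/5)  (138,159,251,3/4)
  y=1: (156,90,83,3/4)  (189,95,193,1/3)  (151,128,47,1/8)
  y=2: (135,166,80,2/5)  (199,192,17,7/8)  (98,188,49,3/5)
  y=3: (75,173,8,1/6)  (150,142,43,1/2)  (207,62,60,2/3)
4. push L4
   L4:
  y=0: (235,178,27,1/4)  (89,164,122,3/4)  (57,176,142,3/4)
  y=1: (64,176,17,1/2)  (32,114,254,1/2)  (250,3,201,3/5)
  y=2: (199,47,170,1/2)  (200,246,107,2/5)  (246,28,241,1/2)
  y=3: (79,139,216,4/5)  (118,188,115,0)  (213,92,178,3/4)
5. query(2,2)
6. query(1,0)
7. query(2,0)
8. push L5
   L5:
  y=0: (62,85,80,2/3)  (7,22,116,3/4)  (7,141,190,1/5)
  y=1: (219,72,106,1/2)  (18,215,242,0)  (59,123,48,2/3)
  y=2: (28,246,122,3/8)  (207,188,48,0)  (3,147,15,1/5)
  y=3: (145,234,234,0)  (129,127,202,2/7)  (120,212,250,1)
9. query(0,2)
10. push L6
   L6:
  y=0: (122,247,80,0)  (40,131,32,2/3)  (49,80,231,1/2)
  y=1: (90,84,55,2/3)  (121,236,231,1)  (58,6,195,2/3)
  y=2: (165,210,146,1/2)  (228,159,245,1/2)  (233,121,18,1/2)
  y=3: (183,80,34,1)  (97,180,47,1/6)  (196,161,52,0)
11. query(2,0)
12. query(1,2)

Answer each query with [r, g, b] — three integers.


query (2,2) [L1,L2,L3,L4] — begin 0,0,0
after L1 α=1/8: [15/8, 73/8, 6]
after L2 α=1/2: [359/16, 1641/16, 114]
after L3 α=3/5: [2711/40, 6153/40, 75]
after L4 α=1/2: [12551/80, 7273/80, 158]
→ [157, 91, 158]

(1,0) stack=L1,L2,L3,L4; from [0,0,0]:
+L1 (α=2/3) → [470/3, 398/3, 200/3]
+L2 (α=1/5) → [484/3, 2171/15, 803/15]
+L3 (α=2/5) → [864/5, 2291/25, 1343/25]
+L4 (α=3/4) → [2199/20, 14591/100, 10493/100]
rounded: [110, 146, 105]

at x=2,y=0 over L1,L2,L3,L4:
L1 α=1/2: [47/2, 105, 33/2]
L2 α=2/7: [375/14, 1021/7, 545/14]
L3 α=3/4: [6171/56, 1090/7, 11087/56]
L4 α=3/4: [15747/224, 2393/14, 34943/224]
= [70, 171, 156]

(0,2) stack=L1,L2,L3,L4,L5; from [0,0,0]:
L1 α=1/6: [101/6, 199/6, 103/3]
L2 α=1/2: [269/12, 1657/12, 337/6]
L3 α=2/5: [1349/20, 597/4, 657/10]
L4 α=1/2: [5329/40, 785/8, 2357/20]
L5 α=3/8: [6001/64, 9829/64, 3821/32]
= [94, 154, 119]

at x=2,y=0 over L1,L2,L3,L4,L5,L6:
+L1 (α=1/2) → [47/2, 105, 33/2]
+L2 (α=2/7) → [375/14, 1021/7, 545/14]
+L3 (α=3/4) → [6171/56, 1090/7, 11087/56]
+L4 (α=3/4) → [15747/224, 2393/14, 34943/224]
+L5 (α=1/5) → [16139/280, 5773/35, 45583/280]
+L6 (α=1/2) → [29859/560, 8573/70, 110263/560]
→ [53, 122, 197]

query (1,2) [L1,L2,L3,L4,L5,L6] — begin 0,0,0
L1 α=1/2: [121, 249/2, 82]
L2 α=1/3: [97, 148, 226/3]
L3 α=7/8: [745/4, 373/2, 583/24]
L4 α=2/5: [767/4, 2103/10, 459/8]
L5 α=0: [767/4, 2103/10, 459/8]
L6 α=1/2: [1679/8, 3693/20, 2419/16]
→ [210, 185, 151]


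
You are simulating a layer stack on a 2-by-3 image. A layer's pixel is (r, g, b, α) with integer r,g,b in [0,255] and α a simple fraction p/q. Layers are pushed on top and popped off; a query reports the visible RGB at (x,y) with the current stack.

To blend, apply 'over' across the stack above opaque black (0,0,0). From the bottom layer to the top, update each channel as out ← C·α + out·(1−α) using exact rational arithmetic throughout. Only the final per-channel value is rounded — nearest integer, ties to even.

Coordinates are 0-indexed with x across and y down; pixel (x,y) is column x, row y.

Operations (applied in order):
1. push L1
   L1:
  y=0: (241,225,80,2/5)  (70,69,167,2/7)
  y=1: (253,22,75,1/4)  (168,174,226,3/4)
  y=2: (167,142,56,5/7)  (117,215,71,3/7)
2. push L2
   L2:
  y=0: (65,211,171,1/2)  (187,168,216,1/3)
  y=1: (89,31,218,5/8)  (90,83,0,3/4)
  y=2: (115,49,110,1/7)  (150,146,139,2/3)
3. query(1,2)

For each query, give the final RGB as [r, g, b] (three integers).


(1,2) stack=L1,L2; from [0,0,0]:
L1 α=3/7: [351/7, 645/7, 213/7]
L2 α=2/3: [817/7, 2689/21, 2159/21]
→ [117, 128, 103]


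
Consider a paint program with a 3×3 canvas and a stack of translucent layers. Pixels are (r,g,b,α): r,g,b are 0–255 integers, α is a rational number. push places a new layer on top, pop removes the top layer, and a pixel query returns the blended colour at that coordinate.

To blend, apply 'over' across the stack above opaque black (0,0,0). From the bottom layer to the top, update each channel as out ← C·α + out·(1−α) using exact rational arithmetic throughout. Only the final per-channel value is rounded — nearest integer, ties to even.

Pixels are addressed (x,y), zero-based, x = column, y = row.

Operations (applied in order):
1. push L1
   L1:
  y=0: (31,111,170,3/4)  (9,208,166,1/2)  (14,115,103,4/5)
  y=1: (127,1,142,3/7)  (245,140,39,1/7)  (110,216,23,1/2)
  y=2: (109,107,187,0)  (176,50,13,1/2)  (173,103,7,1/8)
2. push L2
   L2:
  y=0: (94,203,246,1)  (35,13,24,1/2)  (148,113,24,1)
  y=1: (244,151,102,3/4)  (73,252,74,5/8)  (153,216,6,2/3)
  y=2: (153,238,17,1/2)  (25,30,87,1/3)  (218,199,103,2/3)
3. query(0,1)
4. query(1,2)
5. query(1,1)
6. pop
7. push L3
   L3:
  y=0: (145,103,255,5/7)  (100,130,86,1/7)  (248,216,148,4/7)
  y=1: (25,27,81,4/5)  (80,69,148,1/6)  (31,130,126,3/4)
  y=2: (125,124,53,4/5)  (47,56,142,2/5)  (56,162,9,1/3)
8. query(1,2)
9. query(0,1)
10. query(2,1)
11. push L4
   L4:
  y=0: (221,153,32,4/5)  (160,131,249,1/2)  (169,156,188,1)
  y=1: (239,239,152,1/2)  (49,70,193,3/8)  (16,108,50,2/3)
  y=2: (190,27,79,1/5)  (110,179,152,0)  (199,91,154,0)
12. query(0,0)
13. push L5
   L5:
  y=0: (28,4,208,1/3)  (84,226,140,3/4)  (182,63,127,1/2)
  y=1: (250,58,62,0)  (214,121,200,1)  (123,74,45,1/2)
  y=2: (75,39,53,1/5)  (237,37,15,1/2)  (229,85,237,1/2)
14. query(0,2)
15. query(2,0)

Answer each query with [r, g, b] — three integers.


query (0,1) [L1,L2] — begin 0,0,0
after L1 α=3/7: [381/7, 3/7, 426/7]
after L2 α=3/4: [5505/28, 1587/14, 642/7]
= [197, 113, 92]

at x=1,y=2 over L1,L2:
after L1 α=1/2: [88, 25, 13/2]
after L2 α=1/3: [67, 80/3, 100/3]
→ [67, 27, 33]

query (1,1) [L1,L2] — begin 0,0,0
L1 α=1/7: [35, 20, 39/7]
L2 α=5/8: [235/4, 165, 2707/56]
= [59, 165, 48]

(1,2) stack=L1,L3; from [0,0,0]:
+L1 (α=1/2) → [88, 25, 13/2]
+L3 (α=2/5) → [358/5, 187/5, 607/10]
rounded: [72, 37, 61]

at x=0,y=1 over L1,L3:
+L1 (α=3/7) → [381/7, 3/7, 426/7]
+L3 (α=4/5) → [1081/35, 759/35, 2694/35]
= [31, 22, 77]

(2,1) stack=L1,L3; from [0,0,0]:
after L1 α=1/2: [55, 108, 23/2]
after L3 α=3/4: [37, 249/2, 779/8]
= [37, 124, 97]

at x=0,y=0 over L1,L3,L4:
L1 α=3/4: [93/4, 333/4, 255/2]
L3 α=5/7: [1543/14, 1363/14, 1530/7]
L4 α=4/5: [13919/70, 9931/70, 2426/35]
= [199, 142, 69]

query (0,2) [L1,L3,L4,L5] — begin 0,0,0
L1 α=0: [0, 0, 0]
L3 α=4/5: [100, 496/5, 212/5]
L4 α=1/5: [118, 2119/25, 1243/25]
L5 α=1/5: [547/5, 9451/125, 6297/125]
→ [109, 76, 50]

at x=2,y=0 over L1,L3,L4,L5:
+L1 (α=4/5) → [56/5, 92, 412/5]
+L3 (α=4/7) → [5128/35, 1140/7, 4196/35]
+L4 (α=1) → [169, 156, 188]
+L5 (α=1/2) → [351/2, 219/2, 315/2]
= [176, 110, 158]


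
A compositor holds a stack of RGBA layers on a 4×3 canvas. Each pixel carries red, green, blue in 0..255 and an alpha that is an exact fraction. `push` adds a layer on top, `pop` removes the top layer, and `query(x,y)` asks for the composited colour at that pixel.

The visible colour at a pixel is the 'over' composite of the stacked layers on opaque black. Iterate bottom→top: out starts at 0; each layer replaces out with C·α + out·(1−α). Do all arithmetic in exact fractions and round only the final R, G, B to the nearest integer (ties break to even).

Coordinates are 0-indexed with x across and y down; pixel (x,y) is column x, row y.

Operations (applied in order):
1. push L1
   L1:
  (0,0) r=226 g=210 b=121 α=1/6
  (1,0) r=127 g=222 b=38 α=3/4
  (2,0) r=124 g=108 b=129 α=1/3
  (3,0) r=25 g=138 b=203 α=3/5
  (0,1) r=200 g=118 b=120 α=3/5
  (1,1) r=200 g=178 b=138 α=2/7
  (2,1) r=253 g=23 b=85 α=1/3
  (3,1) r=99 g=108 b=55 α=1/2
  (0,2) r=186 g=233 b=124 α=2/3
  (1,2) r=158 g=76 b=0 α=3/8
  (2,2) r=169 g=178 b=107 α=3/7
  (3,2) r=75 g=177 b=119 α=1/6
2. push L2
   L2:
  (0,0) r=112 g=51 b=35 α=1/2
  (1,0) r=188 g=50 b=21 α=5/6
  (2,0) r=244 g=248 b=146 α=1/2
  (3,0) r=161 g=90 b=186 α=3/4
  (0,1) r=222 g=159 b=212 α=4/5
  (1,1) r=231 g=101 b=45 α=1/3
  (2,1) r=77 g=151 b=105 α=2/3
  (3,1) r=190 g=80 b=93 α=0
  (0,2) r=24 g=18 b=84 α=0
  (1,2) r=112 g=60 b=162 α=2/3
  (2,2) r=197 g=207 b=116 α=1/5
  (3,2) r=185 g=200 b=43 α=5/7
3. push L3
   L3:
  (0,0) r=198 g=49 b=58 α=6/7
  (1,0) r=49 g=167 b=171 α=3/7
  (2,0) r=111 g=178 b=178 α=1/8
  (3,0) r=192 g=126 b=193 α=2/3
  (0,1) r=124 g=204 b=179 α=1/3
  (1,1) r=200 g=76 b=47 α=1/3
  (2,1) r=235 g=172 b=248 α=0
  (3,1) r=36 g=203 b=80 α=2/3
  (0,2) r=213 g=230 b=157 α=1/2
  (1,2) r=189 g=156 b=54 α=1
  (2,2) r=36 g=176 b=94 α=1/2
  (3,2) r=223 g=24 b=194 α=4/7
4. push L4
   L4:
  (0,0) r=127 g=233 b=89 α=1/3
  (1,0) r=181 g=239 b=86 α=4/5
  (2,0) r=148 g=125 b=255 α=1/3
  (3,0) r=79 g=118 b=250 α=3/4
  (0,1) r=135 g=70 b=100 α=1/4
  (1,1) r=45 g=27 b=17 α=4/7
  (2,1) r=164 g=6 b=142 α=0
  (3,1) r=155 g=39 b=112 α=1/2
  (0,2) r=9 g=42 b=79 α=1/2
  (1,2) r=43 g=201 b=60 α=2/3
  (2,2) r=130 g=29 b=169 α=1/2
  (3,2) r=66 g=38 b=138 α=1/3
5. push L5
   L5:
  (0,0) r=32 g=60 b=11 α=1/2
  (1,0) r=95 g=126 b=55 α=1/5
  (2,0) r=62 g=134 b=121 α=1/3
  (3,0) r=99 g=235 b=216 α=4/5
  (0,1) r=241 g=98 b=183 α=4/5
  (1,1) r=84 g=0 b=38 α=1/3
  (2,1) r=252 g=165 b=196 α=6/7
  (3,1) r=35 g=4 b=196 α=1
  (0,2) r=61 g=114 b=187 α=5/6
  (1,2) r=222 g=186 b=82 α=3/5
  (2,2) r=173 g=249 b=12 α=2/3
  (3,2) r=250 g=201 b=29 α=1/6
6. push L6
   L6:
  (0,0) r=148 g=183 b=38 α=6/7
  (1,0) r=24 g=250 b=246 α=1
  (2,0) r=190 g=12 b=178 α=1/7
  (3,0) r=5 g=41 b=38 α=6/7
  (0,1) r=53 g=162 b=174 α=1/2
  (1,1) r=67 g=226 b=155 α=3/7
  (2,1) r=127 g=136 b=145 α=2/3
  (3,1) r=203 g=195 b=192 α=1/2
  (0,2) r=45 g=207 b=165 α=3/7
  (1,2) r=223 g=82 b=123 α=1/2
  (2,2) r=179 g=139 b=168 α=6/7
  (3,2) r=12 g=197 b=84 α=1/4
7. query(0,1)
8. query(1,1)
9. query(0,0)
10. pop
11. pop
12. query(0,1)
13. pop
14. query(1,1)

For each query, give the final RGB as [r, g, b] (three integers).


(0,1) stack=L1,L2,L3,L4,L5,L6; from [0,0,0]:
after L1 α=3/5: [120, 354/5, 72]
after L2 α=4/5: [1008/5, 3534/25, 184]
after L3 α=1/3: [2636/15, 4056/25, 547/3]
after L4 α=1/4: [3311/20, 6959/50, 647/4]
after L5 α=4/5: [22591/100, 26559/250, 715/4]
after L6 α=1/2: [27891/200, 67059/500, 1411/8]
→ [139, 134, 176]

at x=1,y=1 over L1,L2,L3,L4,L5,L6:
after L1 α=2/7: [400/7, 356/7, 276/7]
after L2 α=1/3: [2417/21, 473/7, 289/7]
after L3 α=1/3: [9034/63, 1478/21, 907/21]
after L4 α=4/7: [12814/147, 2234/49, 1383/49]
after L5 α=1/3: [37976/441, 4468/147, 4628/147]
after L6 α=3/7: [240545/3087, 117538/1029, 86867/1029]
→ [78, 114, 84]

at x=0,y=0 over L1,L2,L3,L4,L5,L6:
L1 α=1/6: [113/3, 35, 121/6]
L2 α=1/2: [449/6, 43, 331/12]
L3 α=6/7: [7577/42, 337/7, 4507/84]
L4 α=1/3: [10244/63, 2305/21, 8245/126]
L5 α=1/2: [6130/63, 3565/42, 9631/252]
L6 α=6/7: [62074/441, 49681/294, 67087/1764]
= [141, 169, 38]

at x=0,y=1 over L1,L2,L3,L4:
after L1 α=3/5: [120, 354/5, 72]
after L2 α=4/5: [1008/5, 3534/25, 184]
after L3 α=1/3: [2636/15, 4056/25, 547/3]
after L4 α=1/4: [3311/20, 6959/50, 647/4]
rounded: [166, 139, 162]

at x=1,y=1 over L1,L2,L3:
+L1 (α=2/7) → [400/7, 356/7, 276/7]
+L2 (α=1/3) → [2417/21, 473/7, 289/7]
+L3 (α=1/3) → [9034/63, 1478/21, 907/21]
→ [143, 70, 43]


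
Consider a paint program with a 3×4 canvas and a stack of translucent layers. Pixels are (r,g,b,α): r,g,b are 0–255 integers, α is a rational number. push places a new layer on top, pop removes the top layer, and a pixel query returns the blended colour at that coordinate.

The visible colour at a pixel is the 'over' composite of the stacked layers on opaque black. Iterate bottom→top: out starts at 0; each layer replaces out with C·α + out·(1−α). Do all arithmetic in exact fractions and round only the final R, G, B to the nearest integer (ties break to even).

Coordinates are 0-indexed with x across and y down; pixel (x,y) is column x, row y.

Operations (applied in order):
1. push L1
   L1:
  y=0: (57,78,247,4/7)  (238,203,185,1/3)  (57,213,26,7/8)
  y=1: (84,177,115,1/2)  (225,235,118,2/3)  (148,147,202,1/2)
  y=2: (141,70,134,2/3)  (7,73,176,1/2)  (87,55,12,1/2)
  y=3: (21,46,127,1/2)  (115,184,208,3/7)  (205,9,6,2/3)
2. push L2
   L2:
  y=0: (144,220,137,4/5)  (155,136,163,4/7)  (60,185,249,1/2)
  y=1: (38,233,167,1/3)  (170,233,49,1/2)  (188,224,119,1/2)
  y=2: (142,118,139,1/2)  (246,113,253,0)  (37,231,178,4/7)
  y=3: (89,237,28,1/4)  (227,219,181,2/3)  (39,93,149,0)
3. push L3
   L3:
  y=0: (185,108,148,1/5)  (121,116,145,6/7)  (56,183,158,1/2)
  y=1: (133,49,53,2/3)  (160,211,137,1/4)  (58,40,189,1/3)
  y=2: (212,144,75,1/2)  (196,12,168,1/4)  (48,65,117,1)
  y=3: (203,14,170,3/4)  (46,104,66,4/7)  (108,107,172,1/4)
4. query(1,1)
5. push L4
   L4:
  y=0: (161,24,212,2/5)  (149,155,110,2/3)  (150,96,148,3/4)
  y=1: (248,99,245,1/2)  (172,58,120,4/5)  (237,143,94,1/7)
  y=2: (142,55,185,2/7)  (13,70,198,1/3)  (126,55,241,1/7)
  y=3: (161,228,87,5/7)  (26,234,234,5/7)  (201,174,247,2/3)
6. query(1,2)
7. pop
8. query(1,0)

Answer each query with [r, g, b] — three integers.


(1,1) stack=L1,L2,L3; from [0,0,0]:
L1 α=2/3: [150, 470/3, 236/3]
L2 α=1/2: [160, 1169/6, 383/6]
L3 α=1/4: [160, 1591/8, 657/8]
= [160, 199, 82]

at x=1,y=2 over L1,L2,L3,L4:
+L1 (α=1/2) → [7/2, 73/2, 88]
+L2 (α=0) → [7/2, 73/2, 88]
+L3 (α=1/4) → [413/8, 243/8, 108]
+L4 (α=1/3) → [155/4, 523/12, 138]
= [39, 44, 138]

query (1,0) [L1,L2,L3] — begin 0,0,0
after L1 α=1/3: [238/3, 203/3, 185/3]
after L2 α=4/7: [858/7, 747/7, 837/7]
after L3 α=6/7: [5940/49, 5619/49, 6927/49]
rounded: [121, 115, 141]


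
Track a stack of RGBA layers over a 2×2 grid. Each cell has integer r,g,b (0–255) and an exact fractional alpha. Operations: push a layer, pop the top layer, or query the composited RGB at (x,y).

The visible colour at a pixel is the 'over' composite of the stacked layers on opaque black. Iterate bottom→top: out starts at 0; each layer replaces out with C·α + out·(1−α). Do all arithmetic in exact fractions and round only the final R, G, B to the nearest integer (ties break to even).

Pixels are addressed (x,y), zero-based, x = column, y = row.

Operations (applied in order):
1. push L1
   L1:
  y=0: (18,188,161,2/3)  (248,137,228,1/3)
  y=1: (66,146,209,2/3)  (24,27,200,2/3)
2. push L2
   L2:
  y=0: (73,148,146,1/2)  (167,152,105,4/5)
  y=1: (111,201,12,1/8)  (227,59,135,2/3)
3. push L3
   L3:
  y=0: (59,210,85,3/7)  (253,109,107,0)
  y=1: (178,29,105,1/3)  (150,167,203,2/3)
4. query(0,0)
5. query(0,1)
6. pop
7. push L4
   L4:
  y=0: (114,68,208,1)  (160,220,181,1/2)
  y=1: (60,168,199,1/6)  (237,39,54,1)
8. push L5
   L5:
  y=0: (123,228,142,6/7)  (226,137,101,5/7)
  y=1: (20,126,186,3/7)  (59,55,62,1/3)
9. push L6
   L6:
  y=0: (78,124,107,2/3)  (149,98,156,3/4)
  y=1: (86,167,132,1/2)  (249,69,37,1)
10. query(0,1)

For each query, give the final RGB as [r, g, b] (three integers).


(0,0) stack=L1,L2,L3; from [0,0,0]:
L1 α=2/3: [12, 376/3, 322/3]
L2 α=1/2: [85/2, 410/3, 380/3]
L3 α=3/7: [347/7, 3530/21, 2285/21]
= [50, 168, 109]

at x=0,y=1 over L1,L2,L3:
+L1 (α=2/3) → [44, 292/3, 418/3]
+L2 (α=1/8) → [419/8, 2647/24, 1481/12]
+L3 (α=1/3) → [377/4, 2995/36, 2111/18]
= [94, 83, 117]

query (0,1) [L1,L2,L4,L5,L6] — begin 0,0,0
after L1 α=2/3: [44, 292/3, 418/3]
after L2 α=1/8: [419/8, 2647/24, 1481/12]
after L4 α=1/6: [2575/48, 17267/144, 9793/72]
after L5 α=3/7: [3295/84, 30875/252, 19837/126]
after L6 α=1/2: [10519/168, 72959/504, 36469/252]
= [63, 145, 145]


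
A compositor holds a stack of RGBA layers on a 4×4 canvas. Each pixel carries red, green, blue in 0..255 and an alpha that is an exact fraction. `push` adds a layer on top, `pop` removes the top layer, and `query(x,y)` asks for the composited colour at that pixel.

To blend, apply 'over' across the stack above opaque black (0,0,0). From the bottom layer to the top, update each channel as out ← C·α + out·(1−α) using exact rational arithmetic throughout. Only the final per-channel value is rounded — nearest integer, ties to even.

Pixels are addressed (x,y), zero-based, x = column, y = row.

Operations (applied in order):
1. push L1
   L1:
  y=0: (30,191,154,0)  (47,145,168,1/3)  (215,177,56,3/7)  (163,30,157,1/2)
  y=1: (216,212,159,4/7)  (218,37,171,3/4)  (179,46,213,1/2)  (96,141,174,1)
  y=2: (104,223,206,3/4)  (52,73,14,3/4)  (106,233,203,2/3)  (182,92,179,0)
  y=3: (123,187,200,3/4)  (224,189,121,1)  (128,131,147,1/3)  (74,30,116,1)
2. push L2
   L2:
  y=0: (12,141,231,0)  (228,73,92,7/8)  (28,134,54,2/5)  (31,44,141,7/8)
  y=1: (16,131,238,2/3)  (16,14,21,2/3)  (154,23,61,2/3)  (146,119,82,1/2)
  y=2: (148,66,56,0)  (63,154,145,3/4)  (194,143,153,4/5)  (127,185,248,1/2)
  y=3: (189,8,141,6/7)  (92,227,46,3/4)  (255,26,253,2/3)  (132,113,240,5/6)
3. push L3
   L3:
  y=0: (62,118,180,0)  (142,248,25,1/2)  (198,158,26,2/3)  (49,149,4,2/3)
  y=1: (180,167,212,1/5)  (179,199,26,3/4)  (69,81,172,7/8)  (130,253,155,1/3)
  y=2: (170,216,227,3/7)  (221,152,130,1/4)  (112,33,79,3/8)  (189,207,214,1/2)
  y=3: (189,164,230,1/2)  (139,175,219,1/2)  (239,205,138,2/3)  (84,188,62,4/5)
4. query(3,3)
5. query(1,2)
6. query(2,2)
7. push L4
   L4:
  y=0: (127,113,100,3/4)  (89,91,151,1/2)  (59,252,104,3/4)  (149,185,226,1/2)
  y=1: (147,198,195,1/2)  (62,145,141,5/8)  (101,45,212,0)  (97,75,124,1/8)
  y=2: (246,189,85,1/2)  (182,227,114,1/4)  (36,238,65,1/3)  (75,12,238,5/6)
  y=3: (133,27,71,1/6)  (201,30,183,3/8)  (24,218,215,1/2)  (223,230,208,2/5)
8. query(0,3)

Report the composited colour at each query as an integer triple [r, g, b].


query (3,3) [L1,L2,L3] — begin 0,0,0
after L1 α=1: [74, 30, 116]
after L2 α=5/6: [367/3, 595/6, 658/3]
after L3 α=4/5: [275/3, 5107/30, 1402/15]
rounded: [92, 170, 93]

(1,2) stack=L1,L2,L3; from [0,0,0]:
after L1 α=3/4: [39, 219/4, 21/2]
after L2 α=3/4: [57, 2067/16, 891/8]
after L3 α=1/4: [98, 8633/64, 3713/32]
= [98, 135, 116]

query (2,2) [L1,L2,L3] — begin 0,0,0
after L1 α=2/3: [212/3, 466/3, 406/3]
after L2 α=4/5: [508/3, 2182/15, 2242/15]
after L3 α=3/8: [887/6, 2479/24, 2953/24]
rounded: [148, 103, 123]

at x=0,y=3 over L1,L2,L3,L4:
+L1 (α=3/4) → [369/4, 561/4, 150]
+L2 (α=6/7) → [4905/28, 753/28, 996/7]
+L3 (α=1/2) → [10197/56, 5345/56, 1303/7]
+L4 (α=1/6) → [58433/336, 28237/336, 3506/21]
→ [174, 84, 167]


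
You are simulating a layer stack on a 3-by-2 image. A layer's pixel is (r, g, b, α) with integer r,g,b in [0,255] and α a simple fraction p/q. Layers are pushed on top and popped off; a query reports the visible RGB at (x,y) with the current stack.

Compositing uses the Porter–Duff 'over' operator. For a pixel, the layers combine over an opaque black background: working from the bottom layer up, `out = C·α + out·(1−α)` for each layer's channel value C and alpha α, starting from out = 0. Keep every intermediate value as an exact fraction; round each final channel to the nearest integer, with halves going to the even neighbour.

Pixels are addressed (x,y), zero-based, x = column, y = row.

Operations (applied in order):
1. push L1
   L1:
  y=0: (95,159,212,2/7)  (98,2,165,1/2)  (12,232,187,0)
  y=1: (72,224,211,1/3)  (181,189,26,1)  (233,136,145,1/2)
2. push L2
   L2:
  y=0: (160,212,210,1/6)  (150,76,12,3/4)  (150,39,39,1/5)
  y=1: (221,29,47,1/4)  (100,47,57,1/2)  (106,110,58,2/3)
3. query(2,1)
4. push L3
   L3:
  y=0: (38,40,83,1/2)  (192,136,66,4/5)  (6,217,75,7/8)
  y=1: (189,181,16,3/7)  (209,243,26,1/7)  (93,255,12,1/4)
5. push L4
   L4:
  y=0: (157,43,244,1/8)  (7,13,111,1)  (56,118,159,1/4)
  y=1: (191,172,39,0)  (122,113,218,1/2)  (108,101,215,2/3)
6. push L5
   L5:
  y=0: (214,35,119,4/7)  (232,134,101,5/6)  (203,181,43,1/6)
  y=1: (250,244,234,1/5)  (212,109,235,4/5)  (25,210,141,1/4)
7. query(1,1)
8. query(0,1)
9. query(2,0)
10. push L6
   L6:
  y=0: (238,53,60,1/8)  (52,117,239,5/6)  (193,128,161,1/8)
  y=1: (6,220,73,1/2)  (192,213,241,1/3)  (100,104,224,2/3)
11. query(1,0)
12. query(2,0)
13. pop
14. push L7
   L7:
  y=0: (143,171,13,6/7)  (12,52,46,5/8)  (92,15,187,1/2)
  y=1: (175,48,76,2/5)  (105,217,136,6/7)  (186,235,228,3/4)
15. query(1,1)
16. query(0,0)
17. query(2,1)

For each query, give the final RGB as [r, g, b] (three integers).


at x=2,y=1 over L1,L2:
+L1 (α=1/2) → [233/2, 68, 145/2]
+L2 (α=2/3) → [219/2, 96, 377/6]
= [110, 96, 63]

(1,1) stack=L1,L2,L3,L4,L5; from [0,0,0]:
after L1 α=1: [181, 189, 26]
after L2 α=1/2: [281/2, 118, 83/2]
after L3 α=1/7: [1052/7, 951/7, 275/7]
after L4 α=1/2: [953/7, 871/7, 1801/14]
after L5 α=4/5: [6889/35, 3923/35, 14961/70]
→ [197, 112, 214]

at x=0,y=1 over L1,L2,L3,L4,L5:
after L1 α=1/3: [24, 224/3, 211/3]
after L2 α=1/4: [293/4, 253/4, 129/2]
after L3 α=3/7: [860/7, 796/7, 306/7]
after L4 α=0: [860/7, 796/7, 306/7]
after L5 α=1/5: [1038/7, 4892/35, 2862/35]
→ [148, 140, 82]

at x=2,y=0 over L1,L2,L3,L4,L5:
after L1 α=0: [0, 0, 0]
after L2 α=1/5: [30, 39/5, 39/5]
after L3 α=7/8: [9, 3817/20, 333/5]
after L4 α=1/4: [83/4, 13811/80, 897/10]
after L5 α=1/6: [409/8, 5569/32, 983/12]
rounded: [51, 174, 82]

query (1,0) [L1,L2,L3,L4,L5,L6] — begin 0,0,0
L1 α=1/2: [49, 1, 165/2]
L2 α=3/4: [499/4, 229/4, 237/8]
L3 α=4/5: [3571/20, 481/4, 2349/40]
L4 α=1: [7, 13, 111]
L5 α=5/6: [389/2, 683/6, 308/3]
L6 α=5/6: [303/4, 4193/36, 3893/18]
= [76, 116, 216]

at x=2,y=0 over L1,L2,L3,L4,L5,L6:
+L1 (α=0) → [0, 0, 0]
+L2 (α=1/5) → [30, 39/5, 39/5]
+L3 (α=7/8) → [9, 3817/20, 333/5]
+L4 (α=1/4) → [83/4, 13811/80, 897/10]
+L5 (α=1/6) → [409/8, 5569/32, 983/12]
+L6 (α=1/8) → [4407/64, 43079/256, 8813/96]
rounded: [69, 168, 92]

(1,1) stack=L1,L2,L3,L4,L5,L7; from [0,0,0]:
after L1 α=1: [181, 189, 26]
after L2 α=1/2: [281/2, 118, 83/2]
after L3 α=1/7: [1052/7, 951/7, 275/7]
after L4 α=1/2: [953/7, 871/7, 1801/14]
after L5 α=4/5: [6889/35, 3923/35, 14961/70]
after L7 α=6/7: [28939/245, 49493/245, 72081/490]
→ [118, 202, 147]

query (0,0) [L1,L2,L3,L4,L5,L7] — begin 0,0,0
+L1 (α=2/7) → [190/7, 318/7, 424/7]
+L2 (α=1/6) → [345/7, 1537/21, 1795/21]
+L3 (α=1/2) → [611/14, 2377/42, 1769/21]
+L4 (α=1/8) → [925/16, 2635/48, 2501/24]
+L5 (α=4/7) → [2353/16, 4875/112, 6309/56]
+L7 (α=6/7) → [16081/112, 119787/784, 10677/392]
→ [144, 153, 27]

(2,1) stack=L1,L2,L3,L4,L5,L7; from [0,0,0]:
L1 α=1/2: [233/2, 68, 145/2]
L2 α=2/3: [219/2, 96, 377/6]
L3 α=1/4: [843/8, 543/4, 401/8]
L4 α=2/3: [857/8, 1351/12, 3841/24]
L5 α=1/4: [2771/32, 2191/16, 4969/32]
L7 α=3/4: [20627/128, 13471/64, 26857/128]
rounded: [161, 210, 210]


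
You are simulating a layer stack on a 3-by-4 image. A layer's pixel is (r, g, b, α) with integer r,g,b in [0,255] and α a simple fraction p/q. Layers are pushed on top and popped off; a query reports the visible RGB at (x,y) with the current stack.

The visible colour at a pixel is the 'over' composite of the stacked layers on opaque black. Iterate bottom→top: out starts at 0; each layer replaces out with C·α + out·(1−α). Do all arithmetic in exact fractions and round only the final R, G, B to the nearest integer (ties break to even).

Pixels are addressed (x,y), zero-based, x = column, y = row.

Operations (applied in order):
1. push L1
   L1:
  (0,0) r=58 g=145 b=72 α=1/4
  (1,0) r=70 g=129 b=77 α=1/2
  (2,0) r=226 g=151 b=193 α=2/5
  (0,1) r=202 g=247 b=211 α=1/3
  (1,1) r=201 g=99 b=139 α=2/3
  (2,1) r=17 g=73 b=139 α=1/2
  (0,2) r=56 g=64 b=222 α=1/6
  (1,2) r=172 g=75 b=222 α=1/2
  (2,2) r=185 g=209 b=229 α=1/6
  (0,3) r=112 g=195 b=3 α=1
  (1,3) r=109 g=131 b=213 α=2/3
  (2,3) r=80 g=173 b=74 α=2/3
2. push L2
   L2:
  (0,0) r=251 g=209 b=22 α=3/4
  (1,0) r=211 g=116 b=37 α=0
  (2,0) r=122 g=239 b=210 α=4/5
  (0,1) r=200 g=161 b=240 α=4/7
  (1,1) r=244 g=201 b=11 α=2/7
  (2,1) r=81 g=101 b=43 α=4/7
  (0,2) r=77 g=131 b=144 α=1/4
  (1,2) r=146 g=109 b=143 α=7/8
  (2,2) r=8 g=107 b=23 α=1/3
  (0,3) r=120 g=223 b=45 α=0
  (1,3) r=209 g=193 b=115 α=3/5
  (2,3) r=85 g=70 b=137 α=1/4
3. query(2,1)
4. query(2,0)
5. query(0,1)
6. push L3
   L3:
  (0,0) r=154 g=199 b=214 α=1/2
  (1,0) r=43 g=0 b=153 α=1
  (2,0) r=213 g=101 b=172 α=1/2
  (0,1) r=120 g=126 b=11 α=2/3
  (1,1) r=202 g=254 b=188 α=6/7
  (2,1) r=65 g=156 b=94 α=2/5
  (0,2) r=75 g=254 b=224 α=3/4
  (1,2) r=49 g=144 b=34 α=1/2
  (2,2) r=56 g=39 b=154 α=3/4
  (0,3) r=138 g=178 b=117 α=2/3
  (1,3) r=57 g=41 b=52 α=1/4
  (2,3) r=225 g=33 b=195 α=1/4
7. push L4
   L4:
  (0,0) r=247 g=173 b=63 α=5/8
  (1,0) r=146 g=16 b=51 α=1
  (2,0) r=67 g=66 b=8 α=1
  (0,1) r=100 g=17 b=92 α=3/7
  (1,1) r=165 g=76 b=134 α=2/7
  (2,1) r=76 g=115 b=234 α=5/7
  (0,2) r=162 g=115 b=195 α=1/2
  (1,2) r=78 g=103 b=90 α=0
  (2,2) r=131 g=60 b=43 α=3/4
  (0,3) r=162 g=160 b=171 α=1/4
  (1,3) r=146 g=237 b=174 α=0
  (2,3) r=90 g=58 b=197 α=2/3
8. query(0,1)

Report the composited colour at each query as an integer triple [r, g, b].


(2,1) stack=L1,L2; from [0,0,0]:
+L1 (α=1/2) → [17/2, 73/2, 139/2]
+L2 (α=4/7) → [699/14, 1027/14, 761/14]
rounded: [50, 73, 54]

at x=2,y=0 over L1,L2:
after L1 α=2/5: [452/5, 302/5, 386/5]
after L2 α=4/5: [2892/25, 5082/25, 4586/25]
= [116, 203, 183]

at x=0,y=1 over L1,L2:
L1 α=1/3: [202/3, 247/3, 211/3]
L2 α=4/7: [1002/7, 891/7, 1171/7]
= [143, 127, 167]

at x=0,y=1 over L1,L2,L3,L4:
L1 α=1/3: [202/3, 247/3, 211/3]
L2 α=4/7: [1002/7, 891/7, 1171/7]
L3 α=2/3: [894/7, 885/7, 1325/21]
L4 α=3/7: [5676/49, 3897/49, 11096/147]
→ [116, 80, 75]


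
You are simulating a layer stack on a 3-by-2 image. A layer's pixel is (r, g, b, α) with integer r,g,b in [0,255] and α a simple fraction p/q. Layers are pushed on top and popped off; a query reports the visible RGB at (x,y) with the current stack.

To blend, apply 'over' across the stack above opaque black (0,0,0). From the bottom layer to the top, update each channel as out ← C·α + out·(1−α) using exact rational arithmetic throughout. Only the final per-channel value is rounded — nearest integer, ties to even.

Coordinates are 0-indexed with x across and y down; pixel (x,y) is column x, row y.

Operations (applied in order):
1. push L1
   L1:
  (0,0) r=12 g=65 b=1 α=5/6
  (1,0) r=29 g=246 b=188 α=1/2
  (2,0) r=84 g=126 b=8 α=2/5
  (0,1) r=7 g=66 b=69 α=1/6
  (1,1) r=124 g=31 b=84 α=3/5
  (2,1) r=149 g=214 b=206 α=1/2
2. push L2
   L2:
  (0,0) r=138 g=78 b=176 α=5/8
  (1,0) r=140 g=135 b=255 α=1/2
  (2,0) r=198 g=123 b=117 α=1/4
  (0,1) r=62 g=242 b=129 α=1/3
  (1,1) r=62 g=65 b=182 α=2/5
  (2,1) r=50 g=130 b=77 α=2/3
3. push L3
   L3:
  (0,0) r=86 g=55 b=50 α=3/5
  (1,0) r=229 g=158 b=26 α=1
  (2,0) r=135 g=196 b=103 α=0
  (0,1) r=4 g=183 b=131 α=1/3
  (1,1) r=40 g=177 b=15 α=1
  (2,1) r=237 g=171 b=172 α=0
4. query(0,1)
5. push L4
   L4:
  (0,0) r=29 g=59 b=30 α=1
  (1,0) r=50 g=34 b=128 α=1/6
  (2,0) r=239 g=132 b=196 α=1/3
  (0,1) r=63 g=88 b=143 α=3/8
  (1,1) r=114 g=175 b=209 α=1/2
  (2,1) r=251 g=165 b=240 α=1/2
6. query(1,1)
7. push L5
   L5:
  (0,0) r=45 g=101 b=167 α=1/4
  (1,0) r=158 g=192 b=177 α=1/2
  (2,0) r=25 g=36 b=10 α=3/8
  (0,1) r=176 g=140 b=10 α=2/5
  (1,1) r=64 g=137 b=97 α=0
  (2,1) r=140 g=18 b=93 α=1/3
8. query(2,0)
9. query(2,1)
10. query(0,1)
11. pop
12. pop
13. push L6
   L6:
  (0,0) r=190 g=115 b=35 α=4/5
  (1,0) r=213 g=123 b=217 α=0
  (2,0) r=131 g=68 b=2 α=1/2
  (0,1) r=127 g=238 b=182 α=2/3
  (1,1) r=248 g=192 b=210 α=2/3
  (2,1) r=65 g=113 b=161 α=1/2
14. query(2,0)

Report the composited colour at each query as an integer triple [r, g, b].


(0,1) stack=L1,L2,L3; from [0,0,0]:
+L1 (α=1/6) → [7/6, 11, 23/2]
+L2 (α=1/3) → [193/9, 88, 152/3]
+L3 (α=1/3) → [422/27, 359/3, 697/9]
→ [16, 120, 77]

(1,1) stack=L1,L2,L3,L4; from [0,0,0]:
after L1 α=3/5: [372/5, 93/5, 252/5]
after L2 α=2/5: [1736/25, 929/25, 2576/25]
after L3 α=1: [40, 177, 15]
after L4 α=1/2: [77, 176, 112]
rounded: [77, 176, 112]

query (2,0) [L1,L2,L3,L4,L5] — begin 0,0,0
+L1 (α=2/5) → [168/5, 252/5, 16/5]
+L2 (α=1/4) → [747/10, 1371/20, 633/20]
+L3 (α=0) → [747/10, 1371/20, 633/20]
+L4 (α=1/3) → [1942/15, 897/10, 2593/30]
+L5 (α=3/8) → [2167/24, 1113/16, 2773/48]
→ [90, 70, 58]

query (2,1) [L1,L2,L3,L4,L5] — begin 0,0,0
after L1 α=1/2: [149/2, 107, 103]
after L2 α=2/3: [349/6, 367/3, 257/3]
after L3 α=0: [349/6, 367/3, 257/3]
after L4 α=1/2: [1855/12, 431/3, 977/6]
after L5 α=1/3: [2695/18, 916/9, 1256/9]
= [150, 102, 140]

(0,1) stack=L1,L2,L3,L4,L5; from [0,0,0]:
after L1 α=1/6: [7/6, 11, 23/2]
after L2 α=1/3: [193/9, 88, 152/3]
after L3 α=1/3: [422/27, 359/3, 697/9]
after L4 α=3/8: [7213/216, 2587/24, 3673/36]
after L5 α=2/5: [32557/360, 4827/40, 3913/60]
rounded: [90, 121, 65]

at x=2,y=0 over L1,L2,L3,L6:
L1 α=2/5: [168/5, 252/5, 16/5]
L2 α=1/4: [747/10, 1371/20, 633/20]
L3 α=0: [747/10, 1371/20, 633/20]
L6 α=1/2: [2057/20, 2731/40, 673/40]
= [103, 68, 17]


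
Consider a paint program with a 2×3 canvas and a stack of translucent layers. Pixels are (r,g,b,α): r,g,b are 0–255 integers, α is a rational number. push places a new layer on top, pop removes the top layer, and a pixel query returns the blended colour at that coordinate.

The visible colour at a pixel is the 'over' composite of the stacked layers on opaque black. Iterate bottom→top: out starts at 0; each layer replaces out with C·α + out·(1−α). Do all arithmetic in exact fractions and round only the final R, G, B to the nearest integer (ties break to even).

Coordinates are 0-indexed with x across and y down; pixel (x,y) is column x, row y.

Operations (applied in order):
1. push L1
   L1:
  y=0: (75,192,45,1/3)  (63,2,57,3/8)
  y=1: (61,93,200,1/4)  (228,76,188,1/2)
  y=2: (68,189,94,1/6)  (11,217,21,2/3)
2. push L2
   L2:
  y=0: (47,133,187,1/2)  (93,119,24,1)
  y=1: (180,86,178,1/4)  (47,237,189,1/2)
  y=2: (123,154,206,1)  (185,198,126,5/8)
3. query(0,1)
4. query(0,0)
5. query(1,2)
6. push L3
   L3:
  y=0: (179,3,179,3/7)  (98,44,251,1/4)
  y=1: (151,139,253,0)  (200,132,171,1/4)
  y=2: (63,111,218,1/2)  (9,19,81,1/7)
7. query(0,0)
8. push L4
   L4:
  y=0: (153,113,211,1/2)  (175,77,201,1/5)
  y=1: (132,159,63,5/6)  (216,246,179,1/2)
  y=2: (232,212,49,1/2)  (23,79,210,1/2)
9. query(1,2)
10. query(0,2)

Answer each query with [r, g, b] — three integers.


(0,1) stack=L1,L2; from [0,0,0]:
after L1 α=1/4: [61/4, 93/4, 50]
after L2 α=1/4: [903/16, 623/16, 82]
= [56, 39, 82]

(0,0) stack=L1,L2; from [0,0,0]:
after L1 α=1/3: [25, 64, 15]
after L2 α=1/2: [36, 197/2, 101]
= [36, 98, 101]

(1,2) stack=L1,L2; from [0,0,0]:
after L1 α=2/3: [22/3, 434/3, 14]
after L2 α=5/8: [947/8, 178, 84]
= [118, 178, 84]

query (0,0) [L1,L2,L3] — begin 0,0,0
+L1 (α=1/3) → [25, 64, 15]
+L2 (α=1/2) → [36, 197/2, 101]
+L3 (α=3/7) → [681/7, 403/7, 941/7]
→ [97, 58, 134]

(1,2) stack=L1,L2,L3,L4; from [0,0,0]:
after L1 α=2/3: [22/3, 434/3, 14]
after L2 α=5/8: [947/8, 178, 84]
after L3 α=1/7: [411/4, 1087/7, 585/7]
after L4 α=1/2: [503/8, 820/7, 2055/14]
= [63, 117, 147]

at x=0,y=2 over L1,L2,L3,L4:
after L1 α=1/6: [34/3, 63/2, 47/3]
after L2 α=1: [123, 154, 206]
after L3 α=1/2: [93, 265/2, 212]
after L4 α=1/2: [325/2, 689/4, 261/2]
rounded: [162, 172, 130]


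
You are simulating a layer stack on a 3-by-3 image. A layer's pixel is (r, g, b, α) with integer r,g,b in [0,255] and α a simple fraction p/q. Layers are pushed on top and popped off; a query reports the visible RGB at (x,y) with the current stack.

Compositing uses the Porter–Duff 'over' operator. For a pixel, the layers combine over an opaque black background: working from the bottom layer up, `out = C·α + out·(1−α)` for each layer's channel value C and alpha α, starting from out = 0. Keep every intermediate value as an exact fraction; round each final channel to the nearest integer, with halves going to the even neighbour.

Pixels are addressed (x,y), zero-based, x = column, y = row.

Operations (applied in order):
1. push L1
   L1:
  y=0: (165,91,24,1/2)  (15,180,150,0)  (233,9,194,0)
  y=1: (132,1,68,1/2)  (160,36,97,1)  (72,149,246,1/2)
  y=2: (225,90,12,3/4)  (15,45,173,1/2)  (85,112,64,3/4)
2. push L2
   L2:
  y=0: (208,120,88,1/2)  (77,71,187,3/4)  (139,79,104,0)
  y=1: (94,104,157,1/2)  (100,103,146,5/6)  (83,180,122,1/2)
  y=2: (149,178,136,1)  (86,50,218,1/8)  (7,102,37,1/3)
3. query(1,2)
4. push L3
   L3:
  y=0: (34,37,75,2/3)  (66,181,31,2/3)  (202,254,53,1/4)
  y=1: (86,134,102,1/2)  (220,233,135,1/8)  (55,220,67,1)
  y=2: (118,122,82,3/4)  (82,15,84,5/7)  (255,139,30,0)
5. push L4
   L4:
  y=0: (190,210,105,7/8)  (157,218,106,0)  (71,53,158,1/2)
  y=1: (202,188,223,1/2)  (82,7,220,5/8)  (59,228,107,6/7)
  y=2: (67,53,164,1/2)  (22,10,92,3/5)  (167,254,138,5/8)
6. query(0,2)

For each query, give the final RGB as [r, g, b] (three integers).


(1,2) stack=L1,L2; from [0,0,0]:
L1 α=1/2: [15/2, 45/2, 173/2]
L2 α=1/8: [277/16, 415/16, 1647/16]
= [17, 26, 103]

query (0,2) [L1,L2,L3,L4] — begin 0,0,0
after L1 α=3/4: [675/4, 135/2, 9]
after L2 α=1: [149, 178, 136]
after L3 α=3/4: [503/4, 136, 191/2]
after L4 α=1/2: [771/8, 189/2, 519/4]
rounded: [96, 94, 130]


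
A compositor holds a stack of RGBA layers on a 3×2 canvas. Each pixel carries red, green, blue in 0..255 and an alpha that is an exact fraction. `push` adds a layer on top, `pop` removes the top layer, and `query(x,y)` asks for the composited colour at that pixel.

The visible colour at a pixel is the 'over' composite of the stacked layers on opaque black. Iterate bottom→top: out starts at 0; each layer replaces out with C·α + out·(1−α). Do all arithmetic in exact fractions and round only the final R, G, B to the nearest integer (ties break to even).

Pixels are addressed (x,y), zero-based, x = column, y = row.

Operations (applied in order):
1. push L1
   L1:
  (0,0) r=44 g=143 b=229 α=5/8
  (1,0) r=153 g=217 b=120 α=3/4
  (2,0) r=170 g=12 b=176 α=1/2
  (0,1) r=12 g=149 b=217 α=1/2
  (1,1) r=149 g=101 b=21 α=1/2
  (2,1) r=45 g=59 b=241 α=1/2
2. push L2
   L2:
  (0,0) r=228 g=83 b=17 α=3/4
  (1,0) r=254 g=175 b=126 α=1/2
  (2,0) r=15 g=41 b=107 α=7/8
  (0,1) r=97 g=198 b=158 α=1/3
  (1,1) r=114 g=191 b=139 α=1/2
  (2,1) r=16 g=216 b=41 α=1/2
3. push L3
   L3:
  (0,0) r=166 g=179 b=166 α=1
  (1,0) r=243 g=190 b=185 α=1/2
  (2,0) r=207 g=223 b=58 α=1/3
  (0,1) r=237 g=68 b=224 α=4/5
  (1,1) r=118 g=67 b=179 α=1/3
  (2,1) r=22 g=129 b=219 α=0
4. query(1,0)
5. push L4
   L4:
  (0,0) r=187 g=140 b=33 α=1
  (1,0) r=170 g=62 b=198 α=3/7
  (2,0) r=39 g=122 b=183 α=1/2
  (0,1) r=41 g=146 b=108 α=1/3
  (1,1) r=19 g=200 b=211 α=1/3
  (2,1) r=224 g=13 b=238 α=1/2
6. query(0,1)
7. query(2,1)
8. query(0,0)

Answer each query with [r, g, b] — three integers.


query (1,0) [L1,L2,L3] — begin 0,0,0
L1 α=3/4: [459/4, 651/4, 90]
L2 α=1/2: [1475/8, 1351/8, 108]
L3 α=1/2: [3419/16, 2871/16, 293/2]
= [214, 179, 146]

(0,1) stack=L1,L2,L3,L4; from [0,0,0]:
after L1 α=1/2: [6, 149/2, 217/2]
after L2 α=1/3: [109/3, 347/3, 125]
after L3 α=4/5: [2953/15, 1163/15, 1021/5]
after L4 α=1/3: [6521/45, 4516/45, 2582/15]
rounded: [145, 100, 172]

at x=2,y=1 over L1,L2,L3,L4:
+L1 (α=1/2) → [45/2, 59/2, 241/2]
+L2 (α=1/2) → [77/4, 491/4, 323/4]
+L3 (α=0) → [77/4, 491/4, 323/4]
+L4 (α=1/2) → [973/8, 543/8, 1275/8]
→ [122, 68, 159]

query (0,0) [L1,L2,L3,L4] — begin 0,0,0
after L1 α=5/8: [55/2, 715/8, 1145/8]
after L2 α=3/4: [1423/8, 2707/32, 1553/32]
after L3 α=1: [166, 179, 166]
after L4 α=1: [187, 140, 33]
= [187, 140, 33]
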